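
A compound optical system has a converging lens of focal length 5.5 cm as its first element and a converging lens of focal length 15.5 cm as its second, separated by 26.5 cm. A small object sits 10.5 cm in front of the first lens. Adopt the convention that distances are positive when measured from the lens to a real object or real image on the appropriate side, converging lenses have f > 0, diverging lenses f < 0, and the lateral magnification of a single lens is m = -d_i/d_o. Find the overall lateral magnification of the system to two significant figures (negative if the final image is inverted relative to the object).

First lens: d_i1 = 1/(1/5.5 - 1/10.5) = 11.550 cm.
m_1 = -(11.550)/10.5 = -1.1000.
Object distance for lens 2: d_o2 = 26.5 - 11.550 = 14.950 cm.
Second lens: d_i2 = 1/(1/15.5 - 1/(14.950)) = -421.318 cm.
m_2 = -(-421.318)/(14.950) = 28.1818.
The system's lateral magnification is m_1 m_2 = (-1.1000)(28.1818) = -31.0000.

-31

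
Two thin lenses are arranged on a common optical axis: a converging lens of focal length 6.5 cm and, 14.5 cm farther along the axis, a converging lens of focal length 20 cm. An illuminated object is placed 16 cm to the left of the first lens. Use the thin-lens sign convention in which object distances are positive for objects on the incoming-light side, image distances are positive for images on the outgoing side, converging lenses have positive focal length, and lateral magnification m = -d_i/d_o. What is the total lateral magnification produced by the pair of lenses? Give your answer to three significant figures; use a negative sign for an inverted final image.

-0.832

Lens 1: 1/d_i1 = 1/f_1 - 1/d_o1 = 1/6.5 - 1/16 = 0.09135 cm^-1, so d_i1 = 10.947 cm.
m_1 = -(10.947)/16 = -0.6842.
That image sits 3.553 cm in front of the second lens, so d_o2 = 3.553 cm.
Lens 2: 1/d_i2 = 1/f_2 - 1/d_o2 = 1/20 - 1/(3.553) = -0.23148 cm^-1, so d_i2 = -4.320 cm.
m_2 = -(-4.320)/(3.553) = 1.2160.
Total m = m_1 x m_2 = (-0.6842)(1.2160) = -0.8320.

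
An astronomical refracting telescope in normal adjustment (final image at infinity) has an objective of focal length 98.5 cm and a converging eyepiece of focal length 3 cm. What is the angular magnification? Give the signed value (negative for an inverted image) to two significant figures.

M = -f_obj/f_eye = -98.5/(3) = -32.833.

-33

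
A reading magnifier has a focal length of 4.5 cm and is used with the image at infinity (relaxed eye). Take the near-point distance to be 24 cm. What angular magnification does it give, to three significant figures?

M = D/f = 24/4.5 = 5.333.

5.33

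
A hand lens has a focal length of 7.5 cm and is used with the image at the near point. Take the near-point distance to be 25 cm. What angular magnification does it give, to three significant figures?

M = 1 + D/f = 1 + 25/7.5 = 4.333.

4.33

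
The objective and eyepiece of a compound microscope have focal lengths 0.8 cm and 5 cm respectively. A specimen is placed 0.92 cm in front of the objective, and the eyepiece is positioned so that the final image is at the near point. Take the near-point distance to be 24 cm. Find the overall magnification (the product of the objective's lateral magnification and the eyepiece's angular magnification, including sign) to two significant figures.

Objective: 1/d_i = 1/f_obj - 1/d_o = 1/0.8 - 1/0.92 = 0.16304 cm^-1, so d_i = 6.133 cm.
m_obj = -d_i/d_o = -6.133/0.92 = -6.667.
Eyepiece angular magnification (image at near point): M_eye = 1 + D/f_e = 1 + 24/5 = 5.800.
Overall M = m_obj x M_eye = (-6.667)(5.800) = -38.67.

-39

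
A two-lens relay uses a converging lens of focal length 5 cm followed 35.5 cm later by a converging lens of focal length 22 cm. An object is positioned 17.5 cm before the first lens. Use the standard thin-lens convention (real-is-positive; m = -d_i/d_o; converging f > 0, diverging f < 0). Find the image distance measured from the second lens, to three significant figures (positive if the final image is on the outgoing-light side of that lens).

96.5 cm

First lens: d_i1 = 1/(1/5 - 1/17.5) = 7.000 cm.
That image sits 28.500 cm in front of the second lens, so d_o2 = 28.500 cm.
Second lens: d_i2 = 1/(1/22 - 1/(28.500)) = 96.462 cm.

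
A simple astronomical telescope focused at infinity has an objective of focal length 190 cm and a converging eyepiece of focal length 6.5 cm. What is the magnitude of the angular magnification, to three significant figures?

|M| = f_obj/|f_eye| = 190/6.5 = 29.231.

29.2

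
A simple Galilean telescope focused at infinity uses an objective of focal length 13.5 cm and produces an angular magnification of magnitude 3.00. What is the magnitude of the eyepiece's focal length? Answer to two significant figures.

|M| = f_obj/|f_eye|, so |f_eye| = f_obj/|M| = 13.5/3.0 = 4.500 cm.
(The eyepiece is diverging, so its signed focal length is -4.500 cm.)

4.5 cm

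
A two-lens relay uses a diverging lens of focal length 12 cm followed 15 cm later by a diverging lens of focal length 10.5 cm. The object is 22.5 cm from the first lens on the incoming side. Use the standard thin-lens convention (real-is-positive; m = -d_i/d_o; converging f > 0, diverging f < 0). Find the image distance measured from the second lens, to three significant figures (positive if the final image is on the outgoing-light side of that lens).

-7.19 cm

Lens 1: 1/d_i1 = 1/f_1 - 1/d_o1 = 1/(-12) - 1/22.5 = -0.12778 cm^-1, so d_i1 = -7.826 cm.
The intermediate image is virtual, 7.826 cm to the left of lens 1, so d_o2 = L - d_i1 = 15 - (-7.826) = 22.826 cm.
Lens 2: 1/d_i2 = 1/f_2 - 1/d_o2 = 1/(-10.5) - 1/(22.826) = -0.13905 cm^-1, so d_i2 = -7.192 cm.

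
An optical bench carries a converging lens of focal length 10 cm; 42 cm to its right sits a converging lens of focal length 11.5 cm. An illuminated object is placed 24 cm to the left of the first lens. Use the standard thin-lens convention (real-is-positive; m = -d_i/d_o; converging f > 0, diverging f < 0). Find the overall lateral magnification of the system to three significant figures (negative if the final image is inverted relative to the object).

Lens 1: 1/d_i1 = 1/f_1 - 1/d_o1 = 1/10 - 1/24 = 0.05833 cm^-1, so d_i1 = 17.143 cm.
m_1 = -(17.143)/24 = -0.7143.
The intermediate image is 17.143 cm to the right of lens 1, so d_o2 = L - d_i1 = 42 - 17.143 = 24.857 cm.
Lens 2: 1/d_i2 = 1/f_2 - 1/d_o2 = 1/11.5 - 1/(24.857) = 0.04673 cm^-1, so d_i2 = 21.401 cm.
m_2 = -(21.401)/(24.857) = -0.8610.
Overall magnification: m = m_1 m_2 = 0.6150.

0.615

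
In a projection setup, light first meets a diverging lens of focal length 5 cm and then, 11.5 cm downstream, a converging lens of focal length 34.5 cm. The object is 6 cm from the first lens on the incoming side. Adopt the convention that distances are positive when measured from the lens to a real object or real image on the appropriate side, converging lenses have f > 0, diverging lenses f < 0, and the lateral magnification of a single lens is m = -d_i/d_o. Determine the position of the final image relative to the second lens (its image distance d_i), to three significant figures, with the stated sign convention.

Applying the thin-lens equation to the first lens, 1/(-5) = 1/6 + 1/d_i1, which gives d_i1 = -2.727 cm.
The intermediate image is virtual, 2.727 cm to the left of lens 1, so d_o2 = L - d_i1 = 11.5 - (-2.727) = 14.227 cm.
Applying the thin-lens equation again with f_2 = 34.5 cm and d_o2 = 14.227 cm gives d_i2 = -24.212 cm.

-24.2 cm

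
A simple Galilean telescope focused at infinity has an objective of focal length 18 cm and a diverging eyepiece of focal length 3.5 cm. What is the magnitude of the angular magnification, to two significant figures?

|M| = f_obj/|f_eye| = 18/3.5 = 5.143.

5.1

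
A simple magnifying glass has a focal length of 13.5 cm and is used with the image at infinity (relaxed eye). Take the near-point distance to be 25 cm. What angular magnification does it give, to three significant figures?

M = D/f = 25/13.5 = 1.852.

1.85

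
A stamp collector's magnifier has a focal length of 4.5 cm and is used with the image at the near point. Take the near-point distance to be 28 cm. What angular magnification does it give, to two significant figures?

7.2

M = 1 + D/f = 1 + 28/4.5 = 7.222.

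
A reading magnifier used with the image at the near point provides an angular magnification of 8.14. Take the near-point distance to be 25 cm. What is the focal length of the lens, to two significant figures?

For the image at the near point, M = 1 + D/f.
f = D/(M - 1) = 25/(8.14 - 1) = 3.501 cm.

3.5 cm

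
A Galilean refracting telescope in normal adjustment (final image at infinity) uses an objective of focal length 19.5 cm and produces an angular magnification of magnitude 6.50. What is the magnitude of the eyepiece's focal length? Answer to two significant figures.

3.0 cm

|M| = f_obj/|f_eye|, so |f_eye| = f_obj/|M| = 19.5/6.5 = 3.000 cm.
(The eyepiece is diverging, so its signed focal length is -3.000 cm.)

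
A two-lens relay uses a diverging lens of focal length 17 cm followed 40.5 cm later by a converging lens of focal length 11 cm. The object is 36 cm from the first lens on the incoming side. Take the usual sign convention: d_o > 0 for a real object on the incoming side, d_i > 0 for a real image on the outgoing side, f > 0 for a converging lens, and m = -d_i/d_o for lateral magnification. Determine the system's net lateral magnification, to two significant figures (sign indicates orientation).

Applying the thin-lens equation to the first lens, 1/(-17) = 1/36 + 1/d_i1, which gives d_i1 = -11.547 cm.
Its lateral magnification is m_1 = -d_i1/d_o1 = -(-11.547)/36 = 0.3208.
The intermediate image is virtual, 11.547 cm to the left of lens 1, so d_o2 = L - d_i1 = 40.5 - (-11.547) = 52.047 cm.
Applying the thin-lens equation again with f_2 = 11 cm and d_o2 = 52.047 cm gives d_i2 = 13.948 cm.
m_2 = -(13.948)/(52.047) = -0.2680.
Total m = m_1 x m_2 = (0.3208)(-0.2680) = -0.0860.

-0.086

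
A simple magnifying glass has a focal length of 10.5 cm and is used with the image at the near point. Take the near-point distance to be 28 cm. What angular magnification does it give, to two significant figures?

M = 1 + D/f = 1 + 28/10.5 = 3.667.

3.7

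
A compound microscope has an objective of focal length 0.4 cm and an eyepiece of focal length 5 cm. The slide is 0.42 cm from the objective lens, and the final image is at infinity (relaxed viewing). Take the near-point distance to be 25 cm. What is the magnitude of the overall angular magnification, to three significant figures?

100

Objective: 1/d_i = 1/f_obj - 1/d_o = 1/0.4 - 1/0.42 = 0.11905 cm^-1, so d_i = 8.400 cm.
m_obj = -d_i/d_o = -8.400/0.42 = -20.000.
Eyepiece angular magnification (image at infinity): M_eye = D/f_e = 25/5 = 5.000.
Overall M = m_obj x M_eye = (-20.000)(5.000) = -100.00.
|M| = 100.00.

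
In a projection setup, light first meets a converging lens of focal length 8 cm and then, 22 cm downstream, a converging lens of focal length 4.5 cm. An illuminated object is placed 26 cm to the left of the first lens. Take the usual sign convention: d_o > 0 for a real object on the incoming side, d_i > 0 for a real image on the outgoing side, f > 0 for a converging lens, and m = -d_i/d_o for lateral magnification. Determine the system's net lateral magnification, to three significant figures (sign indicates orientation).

Lens 1: 1/d_i1 = 1/f_1 - 1/d_o1 = 1/8 - 1/26 = 0.08654 cm^-1, so d_i1 = 11.556 cm.
m_1 = -(11.556)/26 = -0.4444.
Object distance for lens 2: d_o2 = 22 - 11.556 = 10.444 cm.
Lens 2: 1/d_i2 = 1/f_2 - 1/d_o2 = 1/4.5 - 1/(10.444) = 0.12648 cm^-1, so d_i2 = 7.907 cm.
m_2 = -(7.907)/(10.444) = -0.7570.
Overall magnification: m = m_1 m_2 = 0.3364.

0.336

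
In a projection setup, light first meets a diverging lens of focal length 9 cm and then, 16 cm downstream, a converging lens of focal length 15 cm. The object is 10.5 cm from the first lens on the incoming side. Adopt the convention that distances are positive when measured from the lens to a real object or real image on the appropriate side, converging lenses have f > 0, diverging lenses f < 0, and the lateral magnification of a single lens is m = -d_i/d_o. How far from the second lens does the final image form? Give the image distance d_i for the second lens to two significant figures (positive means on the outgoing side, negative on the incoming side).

Applying the thin-lens equation to the first lens, 1/(-9) = 1/10.5 + 1/d_i1, which gives d_i1 = -4.846 cm.
The intermediate image is virtual, 4.846 cm to the left of lens 1, so d_o2 = L - d_i1 = 16 - (-4.846) = 20.846 cm.
Applying the thin-lens equation again with f_2 = 15 cm and d_o2 = 20.846 cm gives d_i2 = 53.487 cm.

53 cm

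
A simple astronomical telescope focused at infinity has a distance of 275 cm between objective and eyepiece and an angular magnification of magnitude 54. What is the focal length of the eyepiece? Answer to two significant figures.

In normal adjustment the tube length equals f_obj + f_eye and |M| = f_obj/f_eye.
So f_obj = 54 f_eye and 54 f_eye + f_eye = 275 cm, giving f_eye = 275/55 = 5.000 cm and f_obj = 270.000 cm.

5.0 cm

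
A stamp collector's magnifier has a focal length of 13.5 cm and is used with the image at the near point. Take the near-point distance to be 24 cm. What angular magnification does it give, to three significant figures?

2.78

M = 1 + D/f = 1 + 24/13.5 = 2.778.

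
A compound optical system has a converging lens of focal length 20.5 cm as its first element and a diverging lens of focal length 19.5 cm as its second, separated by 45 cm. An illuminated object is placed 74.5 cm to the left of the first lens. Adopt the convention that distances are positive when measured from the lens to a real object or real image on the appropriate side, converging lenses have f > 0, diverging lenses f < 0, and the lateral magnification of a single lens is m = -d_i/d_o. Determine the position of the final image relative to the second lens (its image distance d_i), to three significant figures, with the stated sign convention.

Applying the thin-lens equation to the first lens, 1/20.5 = 1/74.5 + 1/d_i1, which gives d_i1 = 28.282 cm.
That image sits 16.718 cm in front of the second lens, so d_o2 = 16.718 cm.
Applying the thin-lens equation again with f_2 = -19.5 cm and d_o2 = 16.718 cm gives d_i2 = -9.001 cm.

-9.00 cm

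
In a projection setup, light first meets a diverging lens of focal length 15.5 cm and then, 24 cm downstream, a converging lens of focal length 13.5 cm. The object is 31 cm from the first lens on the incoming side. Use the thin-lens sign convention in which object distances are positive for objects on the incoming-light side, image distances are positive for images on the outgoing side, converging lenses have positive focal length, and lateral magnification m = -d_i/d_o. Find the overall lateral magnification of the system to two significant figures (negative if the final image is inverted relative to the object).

-0.22

First lens: d_i1 = 1/(1/(-15.5) - 1/31) = -10.333 cm.
m_1 = -(-10.333)/31 = 0.3333.
The intermediate image is virtual, 10.333 cm to the left of lens 1, so d_o2 = L - d_i1 = 24 - (-10.333) = 34.333 cm.
Second lens: d_i2 = 1/(1/13.5 - 1/(34.333)) = 22.248 cm.
m_2 = -(22.248)/(34.333) = -0.6480.
Overall magnification: m = m_1 m_2 = -0.2160.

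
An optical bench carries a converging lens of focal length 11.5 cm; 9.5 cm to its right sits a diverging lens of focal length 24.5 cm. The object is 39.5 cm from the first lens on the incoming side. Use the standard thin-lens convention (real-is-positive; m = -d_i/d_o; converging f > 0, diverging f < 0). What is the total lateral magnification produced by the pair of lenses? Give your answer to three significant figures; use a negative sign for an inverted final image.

Lens 1: 1/d_i1 = 1/f_1 - 1/d_o1 = 1/11.5 - 1/39.5 = 0.06164 cm^-1, so d_i1 = 16.223 cm.
m_1 = -(16.223)/39.5 = -0.4107.
Since 16.223 cm > 9.5 cm, the first image lies past the second lens and serves as a virtual object: d_o2 = L - d_i1 = -6.723 cm.
Lens 2: 1/d_i2 = 1/f_2 - 1/d_o2 = 1/(-24.5) - 1/(-6.723) = 0.10792 cm^-1, so d_i2 = 9.266 cm.
m_2 = -(9.266)/(-6.723) = 1.3782.
Total m = m_1 x m_2 = (-0.4107)(1.3782) = -0.5660.

-0.566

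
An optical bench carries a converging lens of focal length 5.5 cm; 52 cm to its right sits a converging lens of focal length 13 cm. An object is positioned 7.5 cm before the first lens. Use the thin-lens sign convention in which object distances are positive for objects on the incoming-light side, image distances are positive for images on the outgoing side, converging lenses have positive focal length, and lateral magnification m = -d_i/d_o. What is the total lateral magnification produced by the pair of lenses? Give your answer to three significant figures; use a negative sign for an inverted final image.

1.95

First lens: d_i1 = 1/(1/5.5 - 1/7.5) = 20.625 cm.
m_1 = -(20.625)/7.5 = -2.7500.
That image sits 31.375 cm in front of the second lens, so d_o2 = 31.375 cm.
Second lens: d_i2 = 1/(1/13 - 1/(31.375)) = 22.197 cm.
m_2 = -(22.197)/(31.375) = -0.7075.
Overall magnification: m = m_1 m_2 = 1.9456.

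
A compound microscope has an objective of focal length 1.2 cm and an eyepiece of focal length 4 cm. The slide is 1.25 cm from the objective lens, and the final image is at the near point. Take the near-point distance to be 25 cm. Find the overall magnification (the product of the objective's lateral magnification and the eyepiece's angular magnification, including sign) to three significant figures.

-174

Objective: 1/d_i = 1/f_obj - 1/d_o = 1/1.2 - 1/1.25 = 0.03333 cm^-1, so d_i = 30.000 cm.
m_obj = -d_i/d_o = -30.000/1.25 = -24.000.
Eyepiece angular magnification (image at near point): M_eye = 1 + D/f_e = 1 + 25/4 = 7.250.
Overall M = m_obj x M_eye = (-24.000)(7.250) = -174.00.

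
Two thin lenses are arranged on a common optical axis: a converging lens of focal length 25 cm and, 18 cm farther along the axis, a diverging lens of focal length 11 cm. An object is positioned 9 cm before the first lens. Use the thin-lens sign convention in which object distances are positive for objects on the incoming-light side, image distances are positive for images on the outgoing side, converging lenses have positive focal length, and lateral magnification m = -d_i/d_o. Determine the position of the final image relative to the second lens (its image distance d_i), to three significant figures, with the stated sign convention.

-8.19 cm

First lens: d_i1 = 1/(1/25 - 1/9) = -14.063 cm.
The intermediate image is virtual, 14.063 cm to the left of lens 1, so d_o2 = L - d_i1 = 18 - (-14.063) = 32.062 cm.
Second lens: d_i2 = 1/(1/(-11) - 1/(32.062)) = -8.190 cm.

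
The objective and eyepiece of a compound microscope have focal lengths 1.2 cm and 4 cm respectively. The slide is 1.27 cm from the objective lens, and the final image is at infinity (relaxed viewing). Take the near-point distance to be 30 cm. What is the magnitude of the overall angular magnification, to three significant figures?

129

Objective: 1/d_i = 1/f_obj - 1/d_o = 1/1.2 - 1/1.27 = 0.04593 cm^-1, so d_i = 21.771 cm.
m_obj = -d_i/d_o = -21.771/1.27 = -17.143.
Eyepiece angular magnification (image at infinity): M_eye = D/f_e = 30/4 = 7.500.
Overall M = m_obj x M_eye = (-17.143)(7.500) = -128.57.
|M| = 128.57.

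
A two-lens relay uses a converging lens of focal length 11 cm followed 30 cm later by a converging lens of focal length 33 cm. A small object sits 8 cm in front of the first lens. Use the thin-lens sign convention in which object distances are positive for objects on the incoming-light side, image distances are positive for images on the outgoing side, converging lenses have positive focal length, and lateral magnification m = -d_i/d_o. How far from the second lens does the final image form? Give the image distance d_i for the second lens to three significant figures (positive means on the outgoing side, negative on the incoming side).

Lens 1: 1/d_i1 = 1/f_1 - 1/d_o1 = 1/11 - 1/8 = -0.03409 cm^-1, so d_i1 = -29.333 cm.
With d_i1 < 0 the first image is virtual and lies on the object side; the object distance for lens 2 is d_o2 = 30 - (-29.333) = 59.333 cm.
Lens 2: 1/d_i2 = 1/f_2 - 1/d_o2 = 1/33 - 1/(59.333) = 0.01345 cm^-1, so d_i2 = 74.354 cm.

74.4 cm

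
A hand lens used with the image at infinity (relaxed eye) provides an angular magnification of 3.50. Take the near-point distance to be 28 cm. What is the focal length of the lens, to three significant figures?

8.00 cm

For the image at infinity, M = D/f.
f = D/M = 28/3.5 = 8.000 cm.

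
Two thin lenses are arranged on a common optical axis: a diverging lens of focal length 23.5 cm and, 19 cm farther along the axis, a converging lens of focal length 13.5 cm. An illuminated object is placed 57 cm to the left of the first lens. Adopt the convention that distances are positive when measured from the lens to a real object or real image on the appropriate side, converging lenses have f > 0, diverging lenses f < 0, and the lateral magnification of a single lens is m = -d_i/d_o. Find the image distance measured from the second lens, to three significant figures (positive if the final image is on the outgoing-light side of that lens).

Lens 1: 1/d_i1 = 1/f_1 - 1/d_o1 = 1/(-23.5) - 1/57 = -0.06010 cm^-1, so d_i1 = -16.640 cm.
The intermediate image is virtual, 16.640 cm to the left of lens 1, so d_o2 = L - d_i1 = 19 - (-16.640) = 35.640 cm.
Lens 2: 1/d_i2 = 1/f_2 - 1/d_o2 = 1/13.5 - 1/(35.640) = 0.04602 cm^-1, so d_i2 = 21.732 cm.

21.7 cm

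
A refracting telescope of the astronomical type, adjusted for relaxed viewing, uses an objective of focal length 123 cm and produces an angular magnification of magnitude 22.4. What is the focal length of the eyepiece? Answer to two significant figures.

5.5 cm

|M| = f_obj/f_eye, so f_eye = f_obj/|M| = 123/22.4 = 5.491 cm.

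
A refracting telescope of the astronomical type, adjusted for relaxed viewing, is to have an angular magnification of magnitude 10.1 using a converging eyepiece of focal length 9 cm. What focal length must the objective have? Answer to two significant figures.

|M| = f_obj/|f_eye|, so f_obj = |M| x |f_eye| = 10.1 x 9 = 90.900 cm.

91 cm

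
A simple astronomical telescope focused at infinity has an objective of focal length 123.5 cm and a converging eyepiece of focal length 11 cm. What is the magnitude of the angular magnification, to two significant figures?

|M| = f_obj/|f_eye| = 123.5/11 = 11.227.

11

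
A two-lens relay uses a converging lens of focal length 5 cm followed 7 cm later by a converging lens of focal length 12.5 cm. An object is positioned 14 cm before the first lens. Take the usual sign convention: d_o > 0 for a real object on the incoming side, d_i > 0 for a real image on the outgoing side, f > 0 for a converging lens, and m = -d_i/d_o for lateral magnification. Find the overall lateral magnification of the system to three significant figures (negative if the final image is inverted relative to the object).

Lens 1: 1/d_i1 = 1/f_1 - 1/d_o1 = 1/5 - 1/14 = 0.12857 cm^-1, so d_i1 = 7.778 cm.
m_1 = -(7.778)/14 = -0.5556.
Since 7.778 cm > 7 cm, the first image lies past the second lens and serves as a virtual object: d_o2 = L - d_i1 = -0.778 cm.
Lens 2: 1/d_i2 = 1/f_2 - 1/d_o2 = 1/12.5 - 1/(-0.778) = 1.36571 cm^-1, so d_i2 = 0.732 cm.
m_2 = -(0.732)/(-0.778) = 0.9414.
The system's lateral magnification is m_1 m_2 = (-0.5556)(0.9414) = -0.5230.

-0.523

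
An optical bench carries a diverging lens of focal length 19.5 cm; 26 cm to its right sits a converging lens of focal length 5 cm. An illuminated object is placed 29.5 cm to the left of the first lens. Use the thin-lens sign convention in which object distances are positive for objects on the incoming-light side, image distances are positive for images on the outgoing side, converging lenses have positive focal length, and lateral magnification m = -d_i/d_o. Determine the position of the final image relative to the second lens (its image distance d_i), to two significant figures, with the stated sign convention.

Applying the thin-lens equation to the first lens, 1/(-19.5) = 1/29.5 + 1/d_i1, which gives d_i1 = -11.740 cm.
The intermediate image is virtual, 11.740 cm to the left of lens 1, so d_o2 = L - d_i1 = 26 - (-11.740) = 37.740 cm.
Applying the thin-lens equation again with f_2 = 5 cm and d_o2 = 37.740 cm gives d_i2 = 5.764 cm.

5.8 cm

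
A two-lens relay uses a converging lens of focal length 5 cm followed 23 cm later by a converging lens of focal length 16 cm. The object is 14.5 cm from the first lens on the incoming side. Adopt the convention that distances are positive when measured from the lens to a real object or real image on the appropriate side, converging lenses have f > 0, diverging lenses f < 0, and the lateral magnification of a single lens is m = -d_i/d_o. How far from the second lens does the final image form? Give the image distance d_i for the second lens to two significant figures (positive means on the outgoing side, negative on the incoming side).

-390 cm

Lens 1: 1/d_i1 = 1/f_1 - 1/d_o1 = 1/5 - 1/14.5 = 0.13103 cm^-1, so d_i1 = 7.632 cm.
The intermediate image is 7.632 cm to the right of lens 1, so d_o2 = L - d_i1 = 23 - 7.632 = 15.368 cm.
Lens 2: 1/d_i2 = 1/f_2 - 1/d_o2 = 1/16 - 1/(15.368) = -0.00257 cm^-1, so d_i2 = -389.333 cm.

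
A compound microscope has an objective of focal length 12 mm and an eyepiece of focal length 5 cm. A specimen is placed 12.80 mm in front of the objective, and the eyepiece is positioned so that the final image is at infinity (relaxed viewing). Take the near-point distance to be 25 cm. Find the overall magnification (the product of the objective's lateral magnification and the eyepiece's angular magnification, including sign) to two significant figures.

Convert to cm: f_obj = 12 mm = 1.2 cm; d_o = 12.80 mm = 1.28 cm.
Objective: 1/d_i = 1/f_obj - 1/d_o = 1/1.2 - 1/1.28 = 0.05208 cm^-1, so d_i = 19.200 cm.
m_obj = -d_i/d_o = -19.200/1.28 = -15.000.
Eyepiece angular magnification (image at infinity): M_eye = D/f_e = 25/5 = 5.000.
Overall M = m_obj x M_eye = (-15.000)(5.000) = -75.00.

-75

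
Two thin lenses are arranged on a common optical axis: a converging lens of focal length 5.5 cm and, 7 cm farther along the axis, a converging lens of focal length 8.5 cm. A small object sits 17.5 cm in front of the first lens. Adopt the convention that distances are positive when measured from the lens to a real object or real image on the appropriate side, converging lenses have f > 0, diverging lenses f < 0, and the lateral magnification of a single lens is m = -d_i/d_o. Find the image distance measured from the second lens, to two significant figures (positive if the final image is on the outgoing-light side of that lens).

0.91 cm

Lens 1: 1/d_i1 = 1/f_1 - 1/d_o1 = 1/5.5 - 1/17.5 = 0.12468 cm^-1, so d_i1 = 8.021 cm.
This image would form 8.021 cm past lens 1, i.e. 1.021 cm beyond lens 2, so it is a virtual object for lens 2: d_o2 = 7 - 8.021 = -1.021 cm.
Lens 2: 1/d_i2 = 1/f_2 - 1/d_o2 = 1/8.5 - 1/(-1.021) = 1.09724 cm^-1, so d_i2 = 0.911 cm.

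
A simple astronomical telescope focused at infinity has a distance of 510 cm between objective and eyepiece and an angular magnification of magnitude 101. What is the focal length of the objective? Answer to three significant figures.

In normal adjustment the tube length equals f_obj + f_eye and |M| = f_obj/f_eye.
So f_obj = 101 f_eye and 101 f_eye + f_eye = 510 cm, giving f_eye = 510/102 = 5.000 cm and f_obj = 505.000 cm.

505 cm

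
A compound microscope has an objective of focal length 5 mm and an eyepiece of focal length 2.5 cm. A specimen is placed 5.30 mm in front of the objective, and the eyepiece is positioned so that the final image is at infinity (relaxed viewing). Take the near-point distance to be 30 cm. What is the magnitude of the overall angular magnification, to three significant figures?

200

Convert to cm: f_obj = 5 mm = 0.5 cm; d_o = 5.30 mm = 0.53 cm.
Objective: 1/d_i = 1/f_obj - 1/d_o = 1/0.5 - 1/0.53 = 0.11321 cm^-1, so d_i = 8.833 cm.
m_obj = -d_i/d_o = -8.833/0.53 = -16.667.
Eyepiece angular magnification (image at infinity): M_eye = D/f_e = 30/2.5 = 12.000.
Overall M = m_obj x M_eye = (-16.667)(12.000) = -200.00.
|M| = 200.00.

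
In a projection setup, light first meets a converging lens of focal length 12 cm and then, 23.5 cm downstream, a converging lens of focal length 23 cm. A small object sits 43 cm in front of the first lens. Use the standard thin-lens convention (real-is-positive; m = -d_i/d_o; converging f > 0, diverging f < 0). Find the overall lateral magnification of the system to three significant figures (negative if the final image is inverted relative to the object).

First lens: d_i1 = 1/(1/12 - 1/43) = 16.645 cm.
m_1 = -(16.645)/43 = -0.3871.
That image sits 6.855 cm in front of the second lens, so d_o2 = 6.855 cm.
Second lens: d_i2 = 1/(1/23 - 1/(6.855)) = -9.765 cm.
m_2 = -(-9.765)/(6.855) = 1.4246.
Overall magnification: m = m_1 m_2 = -0.5514.

-0.551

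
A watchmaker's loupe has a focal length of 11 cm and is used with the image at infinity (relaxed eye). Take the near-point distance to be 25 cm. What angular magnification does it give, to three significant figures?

M = D/f = 25/11 = 2.273.

2.27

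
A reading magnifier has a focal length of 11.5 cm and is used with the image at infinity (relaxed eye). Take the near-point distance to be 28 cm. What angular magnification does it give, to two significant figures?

M = D/f = 28/11.5 = 2.435.

2.4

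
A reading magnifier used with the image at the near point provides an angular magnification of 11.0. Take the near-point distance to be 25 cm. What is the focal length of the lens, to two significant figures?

For the image at the near point, M = 1 + D/f.
f = D/(M - 1) = 25/(11.0 - 1) = 2.500 cm.

2.5 cm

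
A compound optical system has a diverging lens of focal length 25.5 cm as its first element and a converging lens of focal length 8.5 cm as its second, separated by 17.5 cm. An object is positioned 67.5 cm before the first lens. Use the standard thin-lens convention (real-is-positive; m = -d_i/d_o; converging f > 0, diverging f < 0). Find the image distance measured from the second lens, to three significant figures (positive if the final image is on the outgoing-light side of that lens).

11.1 cm

First lens: d_i1 = 1/(1/(-25.5) - 1/67.5) = -18.508 cm.
With d_i1 < 0 the first image is virtual and lies on the object side; the object distance for lens 2 is d_o2 = 17.5 - (-18.508) = 36.008 cm.
Second lens: d_i2 = 1/(1/8.5 - 1/(36.008)) = 11.127 cm.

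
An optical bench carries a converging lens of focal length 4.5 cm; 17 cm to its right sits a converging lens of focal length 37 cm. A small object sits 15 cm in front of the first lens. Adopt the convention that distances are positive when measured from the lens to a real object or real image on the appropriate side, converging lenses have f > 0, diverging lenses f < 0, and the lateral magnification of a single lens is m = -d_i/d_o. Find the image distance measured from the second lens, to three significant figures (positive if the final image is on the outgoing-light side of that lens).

Lens 1: 1/d_i1 = 1/f_1 - 1/d_o1 = 1/4.5 - 1/15 = 0.15556 cm^-1, so d_i1 = 6.429 cm.
Object distance for lens 2: d_o2 = 17 - 6.429 = 10.571 cm.
Lens 2: 1/d_i2 = 1/f_2 - 1/d_o2 = 1/37 - 1/(10.571) = -0.06757 cm^-1, so d_i2 = -14.800 cm.

-14.8 cm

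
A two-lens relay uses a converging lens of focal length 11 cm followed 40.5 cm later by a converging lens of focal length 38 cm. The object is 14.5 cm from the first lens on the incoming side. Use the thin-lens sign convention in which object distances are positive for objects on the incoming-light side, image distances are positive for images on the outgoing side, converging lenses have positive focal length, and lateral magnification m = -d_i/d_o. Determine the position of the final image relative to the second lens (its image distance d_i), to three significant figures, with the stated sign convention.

4.47 cm

Applying the thin-lens equation to the first lens, 1/11 = 1/14.5 + 1/d_i1, which gives d_i1 = 45.571 cm.
Since 45.571 cm > 40.5 cm, the first image lies past the second lens and serves as a virtual object: d_o2 = L - d_i1 = -5.071 cm.
Applying the thin-lens equation again with f_2 = 38 cm and d_o2 = -5.071 cm gives d_i2 = 4.474 cm.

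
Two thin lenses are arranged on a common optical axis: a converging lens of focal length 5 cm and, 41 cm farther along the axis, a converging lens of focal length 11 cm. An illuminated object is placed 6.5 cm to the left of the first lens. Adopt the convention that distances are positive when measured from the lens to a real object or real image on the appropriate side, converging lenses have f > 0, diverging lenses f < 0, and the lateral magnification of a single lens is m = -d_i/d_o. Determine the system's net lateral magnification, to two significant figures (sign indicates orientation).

Applying the thin-lens equation to the first lens, 1/5 = 1/6.5 + 1/d_i1, which gives d_i1 = 21.667 cm.
Its lateral magnification is m_1 = -d_i1/d_o1 = -(21.667)/6.5 = -3.3333.
Object distance for lens 2: d_o2 = 41 - 21.667 = 19.333 cm.
Applying the thin-lens equation again with f_2 = 11 cm and d_o2 = 19.333 cm gives d_i2 = 25.520 cm.
m_2 = -(25.520)/(19.333) = -1.3200.
The system's lateral magnification is m_1 m_2 = (-3.3333)(-1.3200) = 4.4000.

4.4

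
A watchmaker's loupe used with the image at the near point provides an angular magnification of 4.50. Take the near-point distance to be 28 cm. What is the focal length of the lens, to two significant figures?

8.0 cm

For the image at the near point, M = 1 + D/f.
f = D/(M - 1) = 28/(4.5 - 1) = 8.000 cm.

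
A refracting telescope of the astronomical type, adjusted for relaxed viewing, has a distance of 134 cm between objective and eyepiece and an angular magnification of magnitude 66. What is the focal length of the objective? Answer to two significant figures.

In normal adjustment the tube length equals f_obj + f_eye and |M| = f_obj/f_eye.
So f_obj = 66 f_eye and 66 f_eye + f_eye = 134 cm, giving f_eye = 134/67 = 2.000 cm and f_obj = 132.000 cm.

130 cm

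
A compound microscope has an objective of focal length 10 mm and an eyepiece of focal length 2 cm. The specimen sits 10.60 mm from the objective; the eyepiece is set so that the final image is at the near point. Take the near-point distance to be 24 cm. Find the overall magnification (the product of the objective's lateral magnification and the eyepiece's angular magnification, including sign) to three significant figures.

-217

Convert to cm: f_obj = 10 mm = 1 cm; d_o = 10.60 mm = 1.06 cm.
Objective: 1/d_i = 1/f_obj - 1/d_o = 1/1 - 1/1.06 = 0.05660 cm^-1, so d_i = 17.667 cm.
m_obj = -d_i/d_o = -17.667/1.06 = -16.667.
Eyepiece angular magnification (image at near point): M_eye = 1 + D/f_e = 1 + 24/2 = 13.000.
Overall M = m_obj x M_eye = (-16.667)(13.000) = -216.67.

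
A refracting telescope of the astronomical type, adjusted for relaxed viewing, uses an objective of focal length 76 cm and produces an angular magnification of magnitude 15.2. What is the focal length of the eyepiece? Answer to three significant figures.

|M| = f_obj/f_eye, so f_eye = f_obj/|M| = 76/15.2 = 5.000 cm.

5.00 cm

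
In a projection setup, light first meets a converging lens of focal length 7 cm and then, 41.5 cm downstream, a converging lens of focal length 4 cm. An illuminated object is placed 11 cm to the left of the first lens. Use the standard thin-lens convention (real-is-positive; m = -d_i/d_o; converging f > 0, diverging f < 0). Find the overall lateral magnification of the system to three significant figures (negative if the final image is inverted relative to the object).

Lens 1: 1/d_i1 = 1/f_1 - 1/d_o1 = 1/7 - 1/11 = 0.05195 cm^-1, so d_i1 = 19.250 cm.
m_1 = -(19.250)/11 = -1.7500.
That image sits 22.250 cm in front of the second lens, so d_o2 = 22.250 cm.
Lens 2: 1/d_i2 = 1/f_2 - 1/d_o2 = 1/4 - 1/(22.250) = 0.20506 cm^-1, so d_i2 = 4.877 cm.
m_2 = -(4.877)/(22.250) = -0.2192.
Total m = m_1 x m_2 = (-1.7500)(-0.2192) = 0.3836.

0.384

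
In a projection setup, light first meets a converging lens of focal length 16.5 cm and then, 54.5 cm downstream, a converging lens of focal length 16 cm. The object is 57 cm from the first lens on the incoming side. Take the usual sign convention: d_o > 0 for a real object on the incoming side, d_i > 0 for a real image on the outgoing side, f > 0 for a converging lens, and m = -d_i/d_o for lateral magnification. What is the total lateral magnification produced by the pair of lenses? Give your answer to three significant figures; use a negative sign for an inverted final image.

First lens: d_i1 = 1/(1/16.5 - 1/57) = 23.222 cm.
m_1 = -(23.222)/57 = -0.4074.
That image sits 31.278 cm in front of the second lens, so d_o2 = 31.278 cm.
Second lens: d_i2 = 1/(1/16 - 1/(31.278)) = 32.756 cm.
m_2 = -(32.756)/(31.278) = -1.0473.
Overall magnification: m = m_1 m_2 = 0.4267.

0.427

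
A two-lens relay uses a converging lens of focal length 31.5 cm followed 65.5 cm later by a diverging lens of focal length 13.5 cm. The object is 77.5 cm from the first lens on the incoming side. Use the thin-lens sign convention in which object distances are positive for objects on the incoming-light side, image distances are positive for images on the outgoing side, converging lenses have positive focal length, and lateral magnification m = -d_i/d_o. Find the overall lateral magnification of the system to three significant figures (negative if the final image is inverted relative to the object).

-0.357

Applying the thin-lens equation to the first lens, 1/31.5 = 1/77.5 + 1/d_i1, which gives d_i1 = 53.071 cm.
Its lateral magnification is m_1 = -d_i1/d_o1 = -(53.071)/77.5 = -0.6848.
That image sits 12.429 cm in front of the second lens, so d_o2 = 12.429 cm.
Applying the thin-lens equation again with f_2 = -13.5 cm and d_o2 = 12.429 cm gives d_i2 = -6.471 cm.
m_2 = -(-6.471)/(12.429) = 0.5206.
Total m = m_1 x m_2 = (-0.6848)(0.5206) = -0.3565.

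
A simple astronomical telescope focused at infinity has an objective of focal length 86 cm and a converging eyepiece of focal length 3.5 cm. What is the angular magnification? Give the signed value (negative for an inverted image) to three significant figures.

M = -f_obj/f_eye = -86/(3.5) = -24.571.

-24.6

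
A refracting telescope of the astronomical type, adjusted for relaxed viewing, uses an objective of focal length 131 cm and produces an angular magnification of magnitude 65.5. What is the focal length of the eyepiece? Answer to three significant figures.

|M| = f_obj/f_eye, so f_eye = f_obj/|M| = 131/65.5 = 2.000 cm.

2.00 cm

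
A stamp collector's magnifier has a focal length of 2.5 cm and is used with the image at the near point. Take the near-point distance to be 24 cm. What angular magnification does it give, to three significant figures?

M = 1 + D/f = 1 + 24/2.5 = 10.600.

10.6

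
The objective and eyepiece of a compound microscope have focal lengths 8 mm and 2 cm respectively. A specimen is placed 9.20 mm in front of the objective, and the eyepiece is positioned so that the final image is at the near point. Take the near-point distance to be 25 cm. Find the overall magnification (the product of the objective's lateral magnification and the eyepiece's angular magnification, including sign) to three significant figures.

Convert to cm: f_obj = 8 mm = 0.8 cm; d_o = 9.20 mm = 0.92 cm.
Objective: 1/d_i = 1/f_obj - 1/d_o = 1/0.8 - 1/0.92 = 0.16304 cm^-1, so d_i = 6.133 cm.
m_obj = -d_i/d_o = -6.133/0.92 = -6.667.
Eyepiece angular magnification (image at near point): M_eye = 1 + D/f_e = 1 + 25/2 = 13.500.
Overall M = m_obj x M_eye = (-6.667)(13.500) = -90.00.

-90.0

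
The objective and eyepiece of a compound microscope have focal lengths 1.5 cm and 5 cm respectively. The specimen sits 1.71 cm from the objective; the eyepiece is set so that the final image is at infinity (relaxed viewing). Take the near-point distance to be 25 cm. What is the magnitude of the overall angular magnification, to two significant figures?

Objective: 1/d_i = 1/f_obj - 1/d_o = 1/1.5 - 1/1.71 = 0.08187 cm^-1, so d_i = 12.214 cm.
m_obj = -d_i/d_o = -12.214/1.71 = -7.143.
Eyepiece angular magnification (image at infinity): M_eye = D/f_e = 25/5 = 5.000.
Overall M = m_obj x M_eye = (-7.143)(5.000) = -35.71.
|M| = 35.71.

36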